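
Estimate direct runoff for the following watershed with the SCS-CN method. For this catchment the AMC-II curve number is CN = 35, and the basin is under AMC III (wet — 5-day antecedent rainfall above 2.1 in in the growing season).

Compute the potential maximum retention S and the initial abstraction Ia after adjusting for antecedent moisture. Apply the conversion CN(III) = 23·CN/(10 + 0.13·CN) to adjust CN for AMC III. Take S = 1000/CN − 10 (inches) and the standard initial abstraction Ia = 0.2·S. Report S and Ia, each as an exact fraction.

Wet (AMC III): CN(III) = 23·35/(10 + 0.13·35) = 805/(291/20) = 16100/291 ≈ 55.326
Retention S: 1000/CN − 10 with CN=55.326 → S = 1300/161 ≈ 8.075 in
Ia = 0.2S: 0.2·8.075 = 1.615 in (exactly 260/161)

S = 1300/161 in ≈ 8.075 in; Ia = 260/161 in ≈ 1.615 in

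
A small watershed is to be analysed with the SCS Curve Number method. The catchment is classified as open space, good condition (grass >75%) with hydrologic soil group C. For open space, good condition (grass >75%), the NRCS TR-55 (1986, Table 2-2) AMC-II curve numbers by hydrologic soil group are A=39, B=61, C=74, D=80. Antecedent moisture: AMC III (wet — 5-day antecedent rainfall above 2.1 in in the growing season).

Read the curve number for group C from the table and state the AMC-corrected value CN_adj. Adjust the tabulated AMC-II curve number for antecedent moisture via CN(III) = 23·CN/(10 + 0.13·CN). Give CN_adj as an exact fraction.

NRCS table: open space, good condition (grass >75%), soil group C → CN(II) = 74
Adjust CN=74 to AMC III: 23·74/(10 + 0.13·74) → 1702 ÷ (981/50) = 85100/981 ≈ 86.748

CN_adj = 85100/981 ≈ 86.748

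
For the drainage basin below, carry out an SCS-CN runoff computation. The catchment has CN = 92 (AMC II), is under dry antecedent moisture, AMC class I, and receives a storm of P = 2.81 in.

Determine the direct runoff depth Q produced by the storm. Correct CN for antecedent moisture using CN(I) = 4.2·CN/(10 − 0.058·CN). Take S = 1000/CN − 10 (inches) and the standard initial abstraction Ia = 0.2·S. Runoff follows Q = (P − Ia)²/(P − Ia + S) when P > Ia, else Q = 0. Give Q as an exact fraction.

Dry (AMC I): CN(I) = 4.2·92/(10 − 0.058·92) = (1932/5)/(583/125) = 48300/583 ≈ 82.847
S = 1000/(48300/583) − 10 = 1000/483 in ≈ 2.070 in
Ia = 0.2S: 0.2·2.070 = 0.414 in (exactly 200/483)
Excess rainfall: 2.810 − 0.414 = 2.396 in; P > Ia so Q > 0
Q = (115723/48300)²/((115723/48300) + 1000/483) = (13391812729/2332890000)/(215723/48300) = 13391812729/10419420900 in ≈ 1.285 in

Q = 13391812729/10419420900 in ≈ 1.285 in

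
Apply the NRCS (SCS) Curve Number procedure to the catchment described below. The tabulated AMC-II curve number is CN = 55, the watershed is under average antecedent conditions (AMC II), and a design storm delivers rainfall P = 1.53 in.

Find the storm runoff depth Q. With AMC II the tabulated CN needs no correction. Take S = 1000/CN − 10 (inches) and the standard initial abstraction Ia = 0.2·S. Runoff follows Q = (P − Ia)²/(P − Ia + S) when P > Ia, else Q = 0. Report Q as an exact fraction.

Q = 0 in ≈ 0.000 in

AMC II — tabulated CN = 55 applies directly.
S = 1000/55 − 10 = 90/11 in ≈ 8.182 in
Ia = 0.2·(90/11) = 18/11 in ≈ 1.636 in
P = 1.530 ≤ Ia = 1.636 in: entire storm abstracted, Q = 0.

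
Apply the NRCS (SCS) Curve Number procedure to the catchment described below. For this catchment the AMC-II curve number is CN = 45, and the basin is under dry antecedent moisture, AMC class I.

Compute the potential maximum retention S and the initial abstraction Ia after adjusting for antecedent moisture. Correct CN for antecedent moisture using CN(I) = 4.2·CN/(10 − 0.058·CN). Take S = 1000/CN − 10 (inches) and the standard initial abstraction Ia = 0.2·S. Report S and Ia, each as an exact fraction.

CN(I) from CN(II)=45: (4.2·45)/(10 − 0.058·45) = 18900/739 ≈ 25.575
Retention S: 1000/CN − 10 with CN=25.575 → S = 5500/189 ≈ 29.101 in
Ia = 0.2·(5500/189) = 1100/189 in ≈ 5.820 in

S = 5500/189 in ≈ 29.101 in; Ia = 1100/189 in ≈ 5.820 in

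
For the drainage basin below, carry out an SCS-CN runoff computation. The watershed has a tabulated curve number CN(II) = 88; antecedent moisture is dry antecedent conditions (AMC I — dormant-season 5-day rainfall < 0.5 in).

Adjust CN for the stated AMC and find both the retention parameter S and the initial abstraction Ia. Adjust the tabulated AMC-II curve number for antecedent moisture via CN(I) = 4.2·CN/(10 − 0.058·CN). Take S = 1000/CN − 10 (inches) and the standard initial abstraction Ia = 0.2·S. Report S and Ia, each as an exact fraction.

S = 250/77 in ≈ 3.247 in; Ia = 50/77 in ≈ 0.649 in

Adjust CN=88 to AMC I: 4.2·88/(10 − 0.058·88) → (1848/5) ÷ (612/125) = 3850/51 ≈ 75.490
Max retention: S = 1000/(3850/51) − 10 = 250/77 in (≈ 3.247 in)
Ia = 0.2·(250/77) = 50/77 in ≈ 0.649 in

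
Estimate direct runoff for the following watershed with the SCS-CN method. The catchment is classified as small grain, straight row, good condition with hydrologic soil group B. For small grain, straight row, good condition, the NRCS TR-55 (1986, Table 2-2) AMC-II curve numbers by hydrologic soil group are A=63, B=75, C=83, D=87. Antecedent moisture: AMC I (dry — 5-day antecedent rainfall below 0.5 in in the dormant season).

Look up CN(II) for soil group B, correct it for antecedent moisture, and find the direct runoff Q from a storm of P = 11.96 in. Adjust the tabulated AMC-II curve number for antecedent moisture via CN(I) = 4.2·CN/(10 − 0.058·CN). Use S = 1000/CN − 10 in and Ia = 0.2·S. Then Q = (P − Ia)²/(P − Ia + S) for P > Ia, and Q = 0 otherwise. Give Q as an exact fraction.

Q = 266897569/45418275 in ≈ 5.876 in

NRCS table: small grain, straight row, good condition, soil group B → CN(II) = 75
Dry (AMC I): CN(I) = 4.2·75/(10 − 0.058·75) = 315/(113/20) = 6300/113 ≈ 55.752
Retention S: 1000/CN − 10 with CN=55.752 → S = 500/63 ≈ 7.937 in
Initial abstraction Ia = S/5 = (500/63)/5 = 100/63 ≈ 1.587 in
Since P=11.960 > Ia=1.587: effective rainfall P−Ia = 16337/1575 in
Q: (16337/1575)² ÷ (28837/1575) = 266897569/45418275 in (≈ 5.876 in)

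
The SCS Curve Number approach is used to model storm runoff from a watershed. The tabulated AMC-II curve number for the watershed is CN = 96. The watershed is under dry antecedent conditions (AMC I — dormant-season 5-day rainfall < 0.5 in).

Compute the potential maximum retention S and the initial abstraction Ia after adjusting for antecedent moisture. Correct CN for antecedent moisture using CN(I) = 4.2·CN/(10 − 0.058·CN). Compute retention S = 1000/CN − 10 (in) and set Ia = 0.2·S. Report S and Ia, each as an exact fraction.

S = 125/126 in ≈ 0.992 in; Ia = 25/126 in ≈ 0.198 in

CN(I) from CN(II)=96: (4.2·96)/(10 − 0.058·96) = 25200/277 ≈ 90.975
Retention S: 1000/CN − 10 with CN=90.975 → S = 125/126 ≈ 0.992 in
Ia = 0.2·(125/126) = 25/126 in ≈ 0.198 in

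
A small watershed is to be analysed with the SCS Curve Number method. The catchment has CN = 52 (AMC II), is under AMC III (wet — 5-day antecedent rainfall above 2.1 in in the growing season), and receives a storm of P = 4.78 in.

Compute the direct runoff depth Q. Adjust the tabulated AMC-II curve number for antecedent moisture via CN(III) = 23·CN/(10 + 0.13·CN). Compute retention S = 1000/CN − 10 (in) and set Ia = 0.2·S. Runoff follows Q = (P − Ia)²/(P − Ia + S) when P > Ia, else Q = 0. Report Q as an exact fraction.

Q = 3535610521/1785941950 in ≈ 1.980 in

Wet (AMC III): CN(III) = 23·52/(10 + 0.13·52) = 1196/(419/25) = 29900/419 ≈ 71.360
Max retention: S = 1000/(29900/419) − 10 = 1200/299 in (≈ 4.013 in)
Ia = 0.2S: 0.2·4.013 = 0.803 in (exactly 240/299)
Excess rainfall: 4.780 − 0.803 = 3.977 in; P > Ia so Q > 0
Q: (59461/14950)² ÷ (119461/14950) = 3535610521/1785941950 in (≈ 1.980 in)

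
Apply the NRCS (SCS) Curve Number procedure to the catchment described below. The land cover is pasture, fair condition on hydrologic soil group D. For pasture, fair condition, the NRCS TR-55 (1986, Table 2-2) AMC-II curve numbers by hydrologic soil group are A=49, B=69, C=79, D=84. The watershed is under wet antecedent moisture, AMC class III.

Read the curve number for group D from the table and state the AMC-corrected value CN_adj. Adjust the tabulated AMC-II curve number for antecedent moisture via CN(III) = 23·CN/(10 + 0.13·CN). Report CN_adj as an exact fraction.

NRCS table: pasture, fair condition, soil group D → CN(II) = 84
Wet (AMC III): CN(III) = 23·84/(10 + 0.13·84) = 1932/(523/25) = 48300/523 ≈ 92.352

CN_adj = 48300/523 ≈ 92.352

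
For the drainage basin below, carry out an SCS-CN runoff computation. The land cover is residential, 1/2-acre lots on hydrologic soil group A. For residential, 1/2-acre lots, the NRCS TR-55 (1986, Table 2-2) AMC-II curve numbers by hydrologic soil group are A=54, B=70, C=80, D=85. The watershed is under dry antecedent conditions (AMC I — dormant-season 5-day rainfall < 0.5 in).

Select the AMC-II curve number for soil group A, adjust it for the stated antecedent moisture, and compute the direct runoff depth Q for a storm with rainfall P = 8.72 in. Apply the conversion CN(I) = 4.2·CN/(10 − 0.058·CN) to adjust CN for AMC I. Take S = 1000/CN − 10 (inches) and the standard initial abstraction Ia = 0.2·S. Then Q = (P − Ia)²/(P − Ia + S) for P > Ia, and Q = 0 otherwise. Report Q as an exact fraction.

NRCS table: residential, 1/2-acre lots, soil group A → CN(II) = 54
Adjust CN=54 to AMC I: 4.2·54/(10 − 0.058·54) → (1134/5) ÷ (1717/250) = 56700/1717 ≈ 33.023
Retention S: 1000/CN − 10 with CN=33.023 → S = 11500/567 ≈ 20.282 in
Ia = 0.2S: 0.2·20.282 = 4.056 in (exactly 2300/567)
Since P=8.720 > Ia=4.056: effective rainfall P−Ia = 66106/14175 in
Q: (66106/14175)² ÷ (353606/14175) = 2185001618/2506182525 in (≈ 0.872 in)

Q = 2185001618/2506182525 in ≈ 0.872 in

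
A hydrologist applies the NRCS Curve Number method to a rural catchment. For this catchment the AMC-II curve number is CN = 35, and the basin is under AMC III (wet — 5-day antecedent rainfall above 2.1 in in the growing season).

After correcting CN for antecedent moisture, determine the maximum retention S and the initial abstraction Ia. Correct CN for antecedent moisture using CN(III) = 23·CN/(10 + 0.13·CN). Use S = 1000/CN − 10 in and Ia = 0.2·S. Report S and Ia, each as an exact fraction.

S = 1300/161 in ≈ 8.075 in; Ia = 260/161 in ≈ 1.615 in

Wet (AMC III): CN(III) = 23·35/(10 + 0.13·35) = 805/(291/20) = 16100/291 ≈ 55.326
S = 1000/(16100/291) − 10 = 1300/161 in ≈ 8.075 in
Ia = 0.2·(1300/161) = 260/161 in ≈ 1.615 in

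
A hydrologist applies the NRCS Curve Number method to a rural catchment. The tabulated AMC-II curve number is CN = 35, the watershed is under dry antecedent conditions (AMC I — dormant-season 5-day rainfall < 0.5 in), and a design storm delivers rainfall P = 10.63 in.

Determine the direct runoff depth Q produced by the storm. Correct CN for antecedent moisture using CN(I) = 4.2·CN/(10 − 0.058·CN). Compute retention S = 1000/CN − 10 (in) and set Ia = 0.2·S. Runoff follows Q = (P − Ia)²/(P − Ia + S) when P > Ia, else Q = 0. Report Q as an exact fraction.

Dry (AMC I): CN(I) = 4.2·35/(10 − 0.058·35) = 147/(797/100) = 14700/797 ≈ 18.444
Retention S: 1000/CN − 10 with CN=18.444 → S = 6500/147 ≈ 44.218 in
Ia = 0.2S: 0.2·44.218 = 8.844 in (exactly 1300/147)
Excess rainfall: 10.630 − 8.844 = 1.786 in; P > Ia so Q > 0
Q: (26261/14700)² ÷ (676261/14700) = 689640121/9941036700 in (≈ 0.069 in)

Q = 689640121/9941036700 in ≈ 0.069 in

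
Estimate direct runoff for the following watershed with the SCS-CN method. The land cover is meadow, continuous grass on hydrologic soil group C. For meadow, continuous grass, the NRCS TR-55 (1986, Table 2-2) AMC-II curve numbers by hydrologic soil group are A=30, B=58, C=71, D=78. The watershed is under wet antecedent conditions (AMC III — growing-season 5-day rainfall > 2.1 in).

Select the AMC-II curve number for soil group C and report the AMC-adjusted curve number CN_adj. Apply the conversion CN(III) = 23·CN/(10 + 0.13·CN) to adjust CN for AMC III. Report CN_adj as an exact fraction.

CN_adj = 163300/1923 ≈ 84.919

NRCS table: meadow, continuous grass, soil group C → CN(II) = 71
Adjust CN=71 to AMC III: 23·71/(10 + 0.13·71) → 1633 ÷ (1923/100) = 163300/1923 ≈ 84.919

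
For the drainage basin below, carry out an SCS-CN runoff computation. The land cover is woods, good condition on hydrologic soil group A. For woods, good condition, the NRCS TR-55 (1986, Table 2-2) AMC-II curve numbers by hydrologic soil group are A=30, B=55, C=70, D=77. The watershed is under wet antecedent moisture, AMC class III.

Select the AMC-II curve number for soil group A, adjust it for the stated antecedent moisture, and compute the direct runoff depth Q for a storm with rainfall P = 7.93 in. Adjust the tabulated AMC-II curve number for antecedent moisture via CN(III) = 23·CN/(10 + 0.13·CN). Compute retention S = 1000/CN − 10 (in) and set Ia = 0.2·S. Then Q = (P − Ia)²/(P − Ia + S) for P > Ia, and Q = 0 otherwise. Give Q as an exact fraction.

Q = 1657874089/763947300 in ≈ 2.170 in

NRCS table: woods, good condition, soil group A → CN(II) = 30
Wet (AMC III): CN(III) = 23·30/(10 + 0.13·30) = 690/(139/10) = 6900/139 ≈ 49.640
Retention S: 1000/CN − 10 with CN=49.640 → S = 700/69 ≈ 10.145 in
Ia = 0.2·(700/69) = 140/69 in ≈ 2.029 in
P − Ia = 7.930 − 2.029 = 40717/6900 ≈ 5.901 in (> 0, runoff occurs)
Q: (40717/6900)² ÷ (110717/6900) = 1657874089/763947300 in (≈ 2.170 in)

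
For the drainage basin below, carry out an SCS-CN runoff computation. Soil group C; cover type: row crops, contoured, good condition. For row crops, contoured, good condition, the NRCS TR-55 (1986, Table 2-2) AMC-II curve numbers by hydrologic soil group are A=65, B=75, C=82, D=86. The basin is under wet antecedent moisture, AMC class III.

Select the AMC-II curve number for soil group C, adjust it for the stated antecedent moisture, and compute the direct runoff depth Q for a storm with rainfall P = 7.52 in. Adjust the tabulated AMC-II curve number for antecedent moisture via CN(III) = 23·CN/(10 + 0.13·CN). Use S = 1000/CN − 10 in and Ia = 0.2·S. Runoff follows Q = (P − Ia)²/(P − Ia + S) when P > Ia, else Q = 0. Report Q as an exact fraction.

NRCS table: row crops, contoured, good condition, soil group C → CN(II) = 82
Adjust CN=82 to AMC III: 23·82/(10 + 0.13·82) → 1886 ÷ (1033/50) = 94300/1033 ≈ 91.288
Retention S: 1000/CN − 10 with CN=91.288 → S = 900/943 ≈ 0.954 in
Ia = 0.2S: 0.2·0.954 = 0.191 in (exactly 180/943)
P − Ia = 7.520 − 0.191 = 172784/23575 ≈ 7.329 in (> 0, runoff occurs)
Q = (172784/23575)²/((172784/23575) + 900/943) = (29854310656/555780625)/(195284/23575) = 7463577664/1150955075 in ≈ 6.485 in

Q = 7463577664/1150955075 in ≈ 6.485 in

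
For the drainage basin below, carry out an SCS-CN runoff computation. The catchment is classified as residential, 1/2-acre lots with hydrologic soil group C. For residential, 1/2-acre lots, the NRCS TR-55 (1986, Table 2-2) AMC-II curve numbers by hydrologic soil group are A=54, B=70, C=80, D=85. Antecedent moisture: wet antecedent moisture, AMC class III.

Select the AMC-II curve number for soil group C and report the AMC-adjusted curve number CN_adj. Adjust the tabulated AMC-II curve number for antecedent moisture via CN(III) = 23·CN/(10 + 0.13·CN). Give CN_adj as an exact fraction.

NRCS table: residential, 1/2-acre lots, soil group C → CN(II) = 80
CN(III) from CN(II)=80: (23·80)/(10 + 0.13·80) = 4600/51 ≈ 90.196

CN_adj = 4600/51 ≈ 90.196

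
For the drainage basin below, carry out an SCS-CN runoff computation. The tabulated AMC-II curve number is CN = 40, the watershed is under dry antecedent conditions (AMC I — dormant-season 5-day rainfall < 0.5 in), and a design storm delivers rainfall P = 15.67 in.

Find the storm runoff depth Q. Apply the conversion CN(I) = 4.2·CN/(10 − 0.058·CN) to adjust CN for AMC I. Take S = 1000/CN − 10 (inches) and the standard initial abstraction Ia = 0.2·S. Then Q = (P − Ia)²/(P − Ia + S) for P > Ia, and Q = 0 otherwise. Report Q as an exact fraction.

Dry (AMC I): CN(I) = 4.2·40/(10 − 0.058·40) = 168/(192/25) = 175/8 ≈ 21.875
Max retention: S = 1000/(175/8) − 10 = 250/7 in (≈ 35.714 in)
Initial abstraction Ia = S/5 = (250/7)/5 = 50/7 ≈ 7.143 in
Excess rainfall: 15.670 − 7.143 = 8.527 in; P > Ia so Q > 0
Q = (5969/700)²/((5969/700) + 250/7) = (35628961/490000)/(30969/700) = 35628961/21678300 in ≈ 1.644 in

Q = 35628961/21678300 in ≈ 1.644 in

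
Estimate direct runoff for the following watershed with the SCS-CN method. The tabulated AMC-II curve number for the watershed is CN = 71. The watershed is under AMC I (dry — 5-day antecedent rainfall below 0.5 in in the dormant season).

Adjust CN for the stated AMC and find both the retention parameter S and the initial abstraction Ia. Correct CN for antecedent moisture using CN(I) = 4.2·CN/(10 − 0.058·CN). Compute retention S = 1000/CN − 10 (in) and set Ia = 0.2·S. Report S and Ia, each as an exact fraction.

CN(I) from CN(II)=71: (4.2·71)/(10 − 0.058·71) = 149100/2941 ≈ 50.697
Max retention: S = 1000/(149100/2941) − 10 = 14500/1491 in (≈ 9.725 in)
Ia = 0.2·(14500/1491) = 2900/1491 in ≈ 1.945 in

S = 14500/1491 in ≈ 9.725 in; Ia = 2900/1491 in ≈ 1.945 in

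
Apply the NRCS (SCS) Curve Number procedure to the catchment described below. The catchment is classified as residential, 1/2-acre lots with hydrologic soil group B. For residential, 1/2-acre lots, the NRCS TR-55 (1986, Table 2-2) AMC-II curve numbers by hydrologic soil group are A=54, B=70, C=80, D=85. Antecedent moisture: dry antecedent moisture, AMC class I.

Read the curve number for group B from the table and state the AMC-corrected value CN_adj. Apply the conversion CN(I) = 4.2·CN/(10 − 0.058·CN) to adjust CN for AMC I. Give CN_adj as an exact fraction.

NRCS table: residential, 1/2-acre lots, soil group B → CN(II) = 70
Adjust CN=70 to AMC I: 4.2·70/(10 − 0.058·70) → 294 ÷ (297/50) = 4900/99 ≈ 49.495

CN_adj = 4900/99 ≈ 49.495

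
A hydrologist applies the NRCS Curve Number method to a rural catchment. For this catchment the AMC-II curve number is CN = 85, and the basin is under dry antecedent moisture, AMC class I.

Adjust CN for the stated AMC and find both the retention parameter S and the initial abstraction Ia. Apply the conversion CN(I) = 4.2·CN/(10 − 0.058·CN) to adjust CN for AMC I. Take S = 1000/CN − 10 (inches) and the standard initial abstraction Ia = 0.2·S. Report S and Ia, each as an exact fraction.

Dry (AMC I): CN(I) = 4.2·85/(10 − 0.058·85) = 357/(507/100) = 11900/169 ≈ 70.414
Retention S: 1000/CN − 10 with CN=70.414 → S = 500/119 ≈ 4.202 in
Ia = 0.2S: 0.2·4.202 = 0.840 in (exactly 100/119)

S = 500/119 in ≈ 4.202 in; Ia = 100/119 in ≈ 0.840 in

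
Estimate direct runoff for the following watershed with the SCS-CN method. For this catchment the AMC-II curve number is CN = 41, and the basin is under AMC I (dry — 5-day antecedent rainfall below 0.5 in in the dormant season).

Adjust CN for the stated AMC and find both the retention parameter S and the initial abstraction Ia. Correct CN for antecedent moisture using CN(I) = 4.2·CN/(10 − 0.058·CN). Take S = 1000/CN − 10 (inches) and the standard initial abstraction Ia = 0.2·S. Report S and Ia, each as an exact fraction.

S = 29500/861 in ≈ 34.262 in; Ia = 5900/861 in ≈ 6.852 in

Dry (AMC I): CN(I) = 4.2·41/(10 − 0.058·41) = (861/5)/(3811/500) = 86100/3811 ≈ 22.592
Retention S: 1000/CN − 10 with CN=22.592 → S = 29500/861 ≈ 34.262 in
Initial abstraction Ia = S/5 = (29500/861)/5 = 5900/861 ≈ 6.852 in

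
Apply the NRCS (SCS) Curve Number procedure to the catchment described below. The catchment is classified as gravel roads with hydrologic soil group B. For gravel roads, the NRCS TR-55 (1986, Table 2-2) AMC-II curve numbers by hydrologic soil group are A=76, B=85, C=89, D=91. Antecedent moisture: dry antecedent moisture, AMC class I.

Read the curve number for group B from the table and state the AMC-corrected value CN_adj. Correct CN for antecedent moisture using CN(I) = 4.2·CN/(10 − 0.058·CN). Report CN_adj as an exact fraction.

CN_adj = 11900/169 ≈ 70.414

NRCS table: gravel roads, soil group B → CN(II) = 85
Dry (AMC I): CN(I) = 4.2·85/(10 − 0.058·85) = 357/(507/100) = 11900/169 ≈ 70.414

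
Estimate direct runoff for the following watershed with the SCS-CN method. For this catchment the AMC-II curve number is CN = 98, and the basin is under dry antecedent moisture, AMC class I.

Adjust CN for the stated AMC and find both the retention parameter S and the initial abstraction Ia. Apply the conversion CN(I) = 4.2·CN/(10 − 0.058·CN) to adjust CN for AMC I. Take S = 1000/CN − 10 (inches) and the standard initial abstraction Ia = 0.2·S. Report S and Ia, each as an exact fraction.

S = 500/1029 in ≈ 0.486 in; Ia = 100/1029 in ≈ 0.097 in

Dry (AMC I): CN(I) = 4.2·98/(10 − 0.058·98) = (2058/5)/(1079/250) = 102900/1079 ≈ 95.366
S = 1000/(102900/1079) − 10 = 500/1029 in ≈ 0.486 in
Ia = 0.2·(500/1029) = 100/1029 in ≈ 0.097 in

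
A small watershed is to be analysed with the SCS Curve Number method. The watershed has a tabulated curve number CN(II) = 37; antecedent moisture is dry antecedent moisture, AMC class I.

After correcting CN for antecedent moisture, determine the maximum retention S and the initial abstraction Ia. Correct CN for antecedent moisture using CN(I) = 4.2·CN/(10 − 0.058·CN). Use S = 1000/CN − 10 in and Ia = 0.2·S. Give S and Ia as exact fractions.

S = 1500/37 in ≈ 40.541 in; Ia = 300/37 in ≈ 8.108 in

Dry (AMC I): CN(I) = 4.2·37/(10 − 0.058·37) = (777/5)/(3927/500) = 3700/187 ≈ 19.786
Max retention: S = 1000/(3700/187) − 10 = 1500/37 in (≈ 40.541 in)
Initial abstraction Ia = S/5 = (1500/37)/5 = 300/37 ≈ 8.108 in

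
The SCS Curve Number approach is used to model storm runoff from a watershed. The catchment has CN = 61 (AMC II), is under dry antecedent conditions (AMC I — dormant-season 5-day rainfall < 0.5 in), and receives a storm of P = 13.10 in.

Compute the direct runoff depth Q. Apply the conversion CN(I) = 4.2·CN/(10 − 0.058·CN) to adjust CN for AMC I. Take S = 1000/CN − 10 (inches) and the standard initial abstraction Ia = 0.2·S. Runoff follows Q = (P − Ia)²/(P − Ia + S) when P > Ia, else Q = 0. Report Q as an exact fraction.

CN(I) from CN(II)=61: (4.2·61)/(10 − 0.058·61) = 42700/1077 ≈ 39.647
Max retention: S = 1000/(42700/1077) − 10 = 6500/427 in (≈ 15.222 in)
Initial abstraction Ia = S/5 = (6500/427)/5 = 1300/427 ≈ 3.044 in
Excess rainfall: 13.100 − 3.044 = 10.056 in; P > Ia so Q > 0
Runoff Q = (P−Ia)²/(P−Ia+S) = (10.056)²/(10.056+15.222) = 1843585969/460890990 ≈ 4.000 in

Q = 1843585969/460890990 in ≈ 4.000 in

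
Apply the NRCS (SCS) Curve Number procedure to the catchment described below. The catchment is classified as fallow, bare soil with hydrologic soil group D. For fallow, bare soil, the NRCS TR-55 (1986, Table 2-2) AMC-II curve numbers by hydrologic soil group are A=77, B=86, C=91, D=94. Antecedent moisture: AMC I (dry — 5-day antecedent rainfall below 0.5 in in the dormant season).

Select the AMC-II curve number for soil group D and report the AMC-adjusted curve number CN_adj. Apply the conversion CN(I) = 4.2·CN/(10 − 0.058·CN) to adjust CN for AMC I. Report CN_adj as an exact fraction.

CN_adj = 32900/379 ≈ 86.807

NRCS table: fallow, bare soil, soil group D → CN(II) = 94
Dry (AMC I): CN(I) = 4.2·94/(10 − 0.058·94) = (1974/5)/(1137/250) = 32900/379 ≈ 86.807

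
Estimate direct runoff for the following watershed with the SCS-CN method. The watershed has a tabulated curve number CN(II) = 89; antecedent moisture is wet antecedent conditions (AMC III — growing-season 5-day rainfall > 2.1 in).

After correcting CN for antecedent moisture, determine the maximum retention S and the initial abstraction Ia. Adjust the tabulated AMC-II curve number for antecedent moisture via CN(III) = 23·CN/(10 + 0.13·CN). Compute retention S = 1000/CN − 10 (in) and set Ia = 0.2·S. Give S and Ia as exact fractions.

S = 1100/2047 in ≈ 0.537 in; Ia = 220/2047 in ≈ 0.107 in

Wet (AMC III): CN(III) = 23·89/(10 + 0.13·89) = 2047/(2157/100) = 204700/2157 ≈ 94.900
Retention S: 1000/CN − 10 with CN=94.900 → S = 1100/2047 ≈ 0.537 in
Initial abstraction Ia = S/5 = (1100/2047)/5 = 220/2047 ≈ 0.107 in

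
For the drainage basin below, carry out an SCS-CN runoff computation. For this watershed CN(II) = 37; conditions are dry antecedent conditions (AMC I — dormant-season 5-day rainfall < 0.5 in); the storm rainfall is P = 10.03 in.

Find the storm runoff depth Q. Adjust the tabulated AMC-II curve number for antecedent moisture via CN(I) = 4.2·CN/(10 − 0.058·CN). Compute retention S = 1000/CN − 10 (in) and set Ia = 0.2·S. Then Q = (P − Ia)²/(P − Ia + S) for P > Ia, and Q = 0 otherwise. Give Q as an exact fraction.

Dry (AMC I): CN(I) = 4.2·37/(10 − 0.058·37) = (777/5)/(3927/500) = 3700/187 ≈ 19.786
Retention S: 1000/CN − 10 with CN=19.786 → S = 1500/37 ≈ 40.541 in
Initial abstraction Ia = S/5 = (1500/37)/5 = 300/37 ≈ 8.108 in
Excess rainfall: 10.030 − 8.108 = 1.922 in; P > Ia so Q > 0
Q = (7111/3700)²/((7111/3700) + 1500/37) = (50566321/13690000)/(157111/3700) = 50566321/581310700 in ≈ 0.087 in

Q = 50566321/581310700 in ≈ 0.087 in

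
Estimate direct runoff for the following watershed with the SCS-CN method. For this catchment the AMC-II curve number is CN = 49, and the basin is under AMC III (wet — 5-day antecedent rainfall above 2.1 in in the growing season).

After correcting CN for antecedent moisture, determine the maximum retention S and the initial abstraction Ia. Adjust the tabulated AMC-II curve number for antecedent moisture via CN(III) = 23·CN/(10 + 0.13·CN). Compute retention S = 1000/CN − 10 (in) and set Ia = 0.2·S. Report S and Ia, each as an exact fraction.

CN(III) from CN(II)=49: (23·49)/(10 + 0.13·49) = 112700/1637 ≈ 68.845
Max retention: S = 1000/(112700/1637) − 10 = 5100/1127 in (≈ 4.525 in)
Ia = 0.2·(5100/1127) = 1020/1127 in ≈ 0.905 in

S = 5100/1127 in ≈ 4.525 in; Ia = 1020/1127 in ≈ 0.905 in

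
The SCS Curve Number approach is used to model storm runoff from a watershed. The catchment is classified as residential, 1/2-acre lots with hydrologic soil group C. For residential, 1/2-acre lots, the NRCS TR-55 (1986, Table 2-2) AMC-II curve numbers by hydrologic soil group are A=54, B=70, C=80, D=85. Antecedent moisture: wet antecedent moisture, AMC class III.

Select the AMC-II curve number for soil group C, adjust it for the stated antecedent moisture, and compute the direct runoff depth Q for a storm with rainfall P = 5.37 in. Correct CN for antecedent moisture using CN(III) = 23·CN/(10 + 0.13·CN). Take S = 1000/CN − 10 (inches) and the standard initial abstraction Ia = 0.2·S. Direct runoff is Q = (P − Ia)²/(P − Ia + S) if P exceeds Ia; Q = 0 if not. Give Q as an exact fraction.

NRCS table: residential, 1/2-acre lots, soil group C → CN(II) = 80
Adjust CN=80 to AMC III: 23·80/(10 + 0.13·80) → 1840 ÷ (102/5) = 4600/51 ≈ 90.196
Retention S: 1000/CN − 10 with CN=90.196 → S = 25/23 ≈ 1.087 in
Ia = 0.2·(25/23) = 5/23 in ≈ 0.217 in
Excess rainfall: 5.370 − 0.217 = 5.153 in; P > Ia so Q > 0
Q: (11851/2300)² ÷ (14351/2300) = 140446201/33007300 in (≈ 4.255 in)

Q = 140446201/33007300 in ≈ 4.255 in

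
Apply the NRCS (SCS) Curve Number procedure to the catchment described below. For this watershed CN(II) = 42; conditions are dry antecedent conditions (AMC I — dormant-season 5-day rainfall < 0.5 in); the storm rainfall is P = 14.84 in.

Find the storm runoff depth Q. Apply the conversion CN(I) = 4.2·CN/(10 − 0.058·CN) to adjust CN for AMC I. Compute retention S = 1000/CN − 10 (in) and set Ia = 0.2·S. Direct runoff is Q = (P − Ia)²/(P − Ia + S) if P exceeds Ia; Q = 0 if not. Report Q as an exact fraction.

Dry (AMC I): CN(I) = 4.2·42/(10 − 0.058·42) = (882/5)/(1891/250) = 44100/1891 ≈ 23.321
S = 1000/(44100/1891) − 10 = 14500/441 in ≈ 32.880 in
Initial abstraction Ia = S/5 = (14500/441)/5 = 2900/441 ≈ 6.576 in
Excess rainfall: 14.840 − 6.576 = 8.264 in; P > Ia so Q > 0
Q = (91111/11025)²/((91111/11025) + 14500/441) = (8301214321/121550625)/(453611/11025) = 8301214321/5001061275 in ≈ 1.660 in

Q = 8301214321/5001061275 in ≈ 1.660 in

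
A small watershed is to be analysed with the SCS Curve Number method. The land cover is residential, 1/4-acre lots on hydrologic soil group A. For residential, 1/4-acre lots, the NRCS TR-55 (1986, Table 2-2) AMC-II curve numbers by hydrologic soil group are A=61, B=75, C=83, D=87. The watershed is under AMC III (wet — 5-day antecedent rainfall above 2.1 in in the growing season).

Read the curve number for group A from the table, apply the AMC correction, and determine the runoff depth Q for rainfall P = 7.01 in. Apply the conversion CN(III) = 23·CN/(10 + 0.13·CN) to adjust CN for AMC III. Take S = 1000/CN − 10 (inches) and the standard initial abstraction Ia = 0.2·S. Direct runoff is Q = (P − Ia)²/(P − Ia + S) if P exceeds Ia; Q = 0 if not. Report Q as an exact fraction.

NRCS table: residential, 1/4-acre lots, soil group A → CN(II) = 61
Wet (AMC III): CN(III) = 23·61/(10 + 0.13·61) = 1403/(1793/100) = 140300/1793 ≈ 78.249
S = 1000/(140300/1793) − 10 = 3900/1403 in ≈ 2.780 in
Ia = 0.2·(3900/1403) = 780/1403 in ≈ 0.556 in
Excess rainfall: 7.010 − 0.556 = 6.454 in; P > Ia so Q > 0
Q = (905503/140300)²/((905503/140300) + 3900/1403) = (819935683009/19684090000)/(1295503/140300) = 819935683009/181759070900 in ≈ 4.511 in

Q = 819935683009/181759070900 in ≈ 4.511 in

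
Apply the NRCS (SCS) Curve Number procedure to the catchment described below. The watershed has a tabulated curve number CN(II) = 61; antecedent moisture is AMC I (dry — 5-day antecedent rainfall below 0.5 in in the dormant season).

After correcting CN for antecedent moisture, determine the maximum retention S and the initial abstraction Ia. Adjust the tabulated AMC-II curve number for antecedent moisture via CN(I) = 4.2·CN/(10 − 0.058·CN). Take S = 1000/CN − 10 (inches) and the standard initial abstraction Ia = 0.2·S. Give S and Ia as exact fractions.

S = 6500/427 in ≈ 15.222 in; Ia = 1300/427 in ≈ 3.044 in

CN(I) from CN(II)=61: (4.2·61)/(10 − 0.058·61) = 42700/1077 ≈ 39.647
S = 1000/(42700/1077) − 10 = 6500/427 in ≈ 15.222 in
Initial abstraction Ia = S/5 = (6500/427)/5 = 1300/427 ≈ 3.044 in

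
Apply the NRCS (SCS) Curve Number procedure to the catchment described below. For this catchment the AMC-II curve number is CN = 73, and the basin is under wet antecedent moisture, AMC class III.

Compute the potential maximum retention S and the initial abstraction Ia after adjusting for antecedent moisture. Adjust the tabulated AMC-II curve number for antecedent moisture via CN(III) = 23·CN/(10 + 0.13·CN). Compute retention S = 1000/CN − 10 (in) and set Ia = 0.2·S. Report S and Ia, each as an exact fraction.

CN(III) from CN(II)=73: (23·73)/(10 + 0.13·73) = 167900/1949 ≈ 86.147
Retention S: 1000/CN − 10 with CN=86.147 → S = 2700/1679 ≈ 1.608 in
Ia = 0.2S: 0.2·1.608 = 0.322 in (exactly 540/1679)

S = 2700/1679 in ≈ 1.608 in; Ia = 540/1679 in ≈ 0.322 in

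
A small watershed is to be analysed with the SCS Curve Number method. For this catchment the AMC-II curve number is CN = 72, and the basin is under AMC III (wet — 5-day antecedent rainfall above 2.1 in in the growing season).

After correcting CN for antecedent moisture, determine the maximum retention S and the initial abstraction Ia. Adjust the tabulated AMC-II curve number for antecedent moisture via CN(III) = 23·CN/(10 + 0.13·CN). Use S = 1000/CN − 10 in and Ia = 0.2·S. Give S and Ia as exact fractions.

Adjust CN=72 to AMC III: 23·72/(10 + 0.13·72) → 1656 ÷ (484/25) = 10350/121 ≈ 85.537
S = 1000/(10350/121) − 10 = 350/207 in ≈ 1.691 in
Initial abstraction Ia = S/5 = (350/207)/5 = 70/207 ≈ 0.338 in

S = 350/207 in ≈ 1.691 in; Ia = 70/207 in ≈ 0.338 in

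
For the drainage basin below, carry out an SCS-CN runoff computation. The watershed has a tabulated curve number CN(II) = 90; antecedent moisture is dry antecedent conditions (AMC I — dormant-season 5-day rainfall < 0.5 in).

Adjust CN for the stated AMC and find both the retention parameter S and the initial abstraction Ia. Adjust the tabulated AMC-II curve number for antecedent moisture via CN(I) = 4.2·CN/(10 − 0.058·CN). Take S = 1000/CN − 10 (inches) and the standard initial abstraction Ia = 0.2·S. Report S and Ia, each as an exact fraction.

S = 500/189 in ≈ 2.646 in; Ia = 100/189 in ≈ 0.529 in

CN(I) from CN(II)=90: (4.2·90)/(10 − 0.058·90) = 18900/239 ≈ 79.079
Max retention: S = 1000/(18900/239) − 10 = 500/189 in (≈ 2.646 in)
Initial abstraction Ia = S/5 = (500/189)/5 = 100/189 ≈ 0.529 in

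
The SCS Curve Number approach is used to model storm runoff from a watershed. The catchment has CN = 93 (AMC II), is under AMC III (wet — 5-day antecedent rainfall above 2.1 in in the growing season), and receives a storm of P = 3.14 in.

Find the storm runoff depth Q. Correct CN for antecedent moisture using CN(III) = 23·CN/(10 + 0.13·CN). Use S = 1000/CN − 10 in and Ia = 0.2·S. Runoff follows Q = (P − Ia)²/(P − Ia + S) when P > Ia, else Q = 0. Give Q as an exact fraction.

Q = 108124565329/38910869850 in ≈ 2.779 in

Adjust CN=93 to AMC III: 23·93/(10 + 0.13·93) → 2139 ÷ (2209/100) = 213900/2209 ≈ 96.831
Retention S: 1000/CN − 10 with CN=96.831 → S = 700/2139 ≈ 0.327 in
Ia = 0.2S: 0.2·0.327 = 0.065 in (exactly 140/2139)
P − Ia = 3.140 − 0.065 = 328823/106950 ≈ 3.075 in (> 0, runoff occurs)
Q: (328823/106950)² ÷ (363823/106950) = 108124565329/38910869850 in (≈ 2.779 in)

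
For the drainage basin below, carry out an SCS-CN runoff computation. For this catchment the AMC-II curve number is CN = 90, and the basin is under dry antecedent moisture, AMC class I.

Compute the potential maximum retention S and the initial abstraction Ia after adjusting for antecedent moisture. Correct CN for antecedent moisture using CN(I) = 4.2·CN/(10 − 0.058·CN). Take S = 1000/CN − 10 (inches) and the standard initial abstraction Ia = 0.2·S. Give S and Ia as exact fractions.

S = 500/189 in ≈ 2.646 in; Ia = 100/189 in ≈ 0.529 in

CN(I) from CN(II)=90: (4.2·90)/(10 − 0.058·90) = 18900/239 ≈ 79.079
Max retention: S = 1000/(18900/239) − 10 = 500/189 in (≈ 2.646 in)
Ia = 0.2S: 0.2·2.646 = 0.529 in (exactly 100/189)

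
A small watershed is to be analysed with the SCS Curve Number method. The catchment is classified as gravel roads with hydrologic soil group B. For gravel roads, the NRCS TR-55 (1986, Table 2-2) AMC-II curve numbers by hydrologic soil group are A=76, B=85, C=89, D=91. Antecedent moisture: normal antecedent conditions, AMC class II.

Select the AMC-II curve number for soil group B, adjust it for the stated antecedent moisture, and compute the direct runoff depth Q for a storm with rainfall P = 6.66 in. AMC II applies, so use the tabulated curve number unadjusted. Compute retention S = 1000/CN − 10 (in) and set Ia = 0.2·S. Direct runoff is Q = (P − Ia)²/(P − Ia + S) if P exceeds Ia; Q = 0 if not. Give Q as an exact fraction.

NRCS table: gravel roads, soil group B → CN(II) = 85
AMC II — tabulated CN = 85 applies directly.
Retention S: 1000/CN − 10 with CN=85.000 → S = 30/17 ≈ 1.765 in
Initial abstraction Ia = S/5 = (30/17)/5 = 6/17 ≈ 0.353 in
Since P=6.660 > Ia=0.353: effective rainfall P−Ia = 5361/850 in
Runoff Q = (P−Ia)²/(P−Ia+S) = (6.307)²/(6.307+1.765) = 9580107/1943950 ≈ 4.928 in

Q = 9580107/1943950 in ≈ 4.928 in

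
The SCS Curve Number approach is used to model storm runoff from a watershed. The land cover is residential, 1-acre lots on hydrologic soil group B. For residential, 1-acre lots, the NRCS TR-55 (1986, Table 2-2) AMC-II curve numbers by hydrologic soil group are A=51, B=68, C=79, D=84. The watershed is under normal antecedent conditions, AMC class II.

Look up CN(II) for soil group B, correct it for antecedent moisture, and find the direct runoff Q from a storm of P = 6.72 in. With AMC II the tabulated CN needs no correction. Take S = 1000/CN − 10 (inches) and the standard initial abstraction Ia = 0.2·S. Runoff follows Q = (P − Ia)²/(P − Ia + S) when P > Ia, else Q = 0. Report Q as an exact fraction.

Q = 753992/236725 in ≈ 3.185 in

NRCS table: residential, 1-acre lots, soil group B → CN(II) = 68
AMC II — tabulated CN = 68 applies directly.
S = 1000/68 − 10 = 80/17 in ≈ 4.706 in
Ia = 0.2S: 0.2·4.706 = 0.941 in (exactly 16/17)
Excess rainfall: 6.720 − 0.941 = 5.779 in; P > Ia so Q > 0
Runoff Q = (P−Ia)²/(P−Ia+S) = (5.779)²/(5.779+4.706) = 753992/236725 ≈ 3.185 in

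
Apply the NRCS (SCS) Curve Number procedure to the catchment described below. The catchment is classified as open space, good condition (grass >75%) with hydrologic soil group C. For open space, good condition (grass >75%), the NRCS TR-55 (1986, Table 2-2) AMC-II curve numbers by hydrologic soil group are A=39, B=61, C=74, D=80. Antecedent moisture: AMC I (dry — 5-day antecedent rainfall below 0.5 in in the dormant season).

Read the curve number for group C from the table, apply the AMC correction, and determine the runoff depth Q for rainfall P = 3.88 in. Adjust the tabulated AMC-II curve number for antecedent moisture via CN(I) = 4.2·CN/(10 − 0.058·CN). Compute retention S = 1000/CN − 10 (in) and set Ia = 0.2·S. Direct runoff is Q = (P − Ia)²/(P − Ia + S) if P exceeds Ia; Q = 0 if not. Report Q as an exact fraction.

NRCS table: open space, good condition (grass >75%), soil group C → CN(II) = 74
CN(I) from CN(II)=74: (4.2·74)/(10 − 0.058·74) = 77700/1427 ≈ 54.450
Max retention: S = 1000/(77700/1427) − 10 = 6500/777 in (≈ 8.366 in)
Ia = 0.2·(6500/777) = 1300/777 in ≈ 1.673 in
Excess rainfall: 3.880 − 1.673 = 2.207 in; P > Ia so Q > 0
Q = (42869/19425)²/((42869/19425) + 6500/777) = (1837751161/377330625)/(205369/19425) = 1837751161/3989292825 in ≈ 0.461 in

Q = 1837751161/3989292825 in ≈ 0.461 in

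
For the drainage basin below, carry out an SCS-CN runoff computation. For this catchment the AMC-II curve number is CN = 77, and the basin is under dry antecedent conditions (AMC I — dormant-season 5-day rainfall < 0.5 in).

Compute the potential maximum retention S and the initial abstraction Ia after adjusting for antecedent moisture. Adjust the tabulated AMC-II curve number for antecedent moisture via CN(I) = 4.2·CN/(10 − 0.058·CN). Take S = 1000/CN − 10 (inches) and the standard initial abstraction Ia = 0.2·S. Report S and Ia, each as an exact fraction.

Dry (AMC I): CN(I) = 4.2·77/(10 − 0.058·77) = (1617/5)/(2767/500) = 161700/2767 ≈ 58.439
Max retention: S = 1000/(161700/2767) − 10 = 11500/1617 in (≈ 7.112 in)
Initial abstraction Ia = S/5 = (11500/1617)/5 = 2300/1617 ≈ 1.422 in

S = 11500/1617 in ≈ 7.112 in; Ia = 2300/1617 in ≈ 1.422 in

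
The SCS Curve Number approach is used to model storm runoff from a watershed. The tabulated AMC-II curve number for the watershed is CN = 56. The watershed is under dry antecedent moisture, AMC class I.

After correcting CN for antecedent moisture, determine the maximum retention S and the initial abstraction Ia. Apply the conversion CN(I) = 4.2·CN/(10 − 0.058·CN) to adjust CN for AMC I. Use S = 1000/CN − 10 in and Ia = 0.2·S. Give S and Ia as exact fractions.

S = 2750/147 in ≈ 18.707 in; Ia = 550/147 in ≈ 3.741 in

CN(I) from CN(II)=56: (4.2·56)/(10 − 0.058·56) = 7350/211 ≈ 34.834
S = 1000/(7350/211) − 10 = 2750/147 in ≈ 18.707 in
Ia = 0.2S: 0.2·18.707 = 3.741 in (exactly 550/147)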